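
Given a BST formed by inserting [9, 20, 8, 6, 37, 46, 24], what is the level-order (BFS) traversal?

Tree insertion order: [9, 20, 8, 6, 37, 46, 24]
Tree (level-order array): [9, 8, 20, 6, None, None, 37, None, None, 24, 46]
BFS from the root, enqueuing left then right child of each popped node:
  queue [9] -> pop 9, enqueue [8, 20], visited so far: [9]
  queue [8, 20] -> pop 8, enqueue [6], visited so far: [9, 8]
  queue [20, 6] -> pop 20, enqueue [37], visited so far: [9, 8, 20]
  queue [6, 37] -> pop 6, enqueue [none], visited so far: [9, 8, 20, 6]
  queue [37] -> pop 37, enqueue [24, 46], visited so far: [9, 8, 20, 6, 37]
  queue [24, 46] -> pop 24, enqueue [none], visited so far: [9, 8, 20, 6, 37, 24]
  queue [46] -> pop 46, enqueue [none], visited so far: [9, 8, 20, 6, 37, 24, 46]
Result: [9, 8, 20, 6, 37, 24, 46]


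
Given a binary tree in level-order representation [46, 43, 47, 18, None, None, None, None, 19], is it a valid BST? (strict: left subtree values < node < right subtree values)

Level-order array: [46, 43, 47, 18, None, None, None, None, 19]
Validate using subtree bounds (lo, hi): at each node, require lo < value < hi,
then recurse left with hi=value and right with lo=value.
Preorder trace (stopping at first violation):
  at node 46 with bounds (-inf, +inf): OK
  at node 43 with bounds (-inf, 46): OK
  at node 18 with bounds (-inf, 43): OK
  at node 19 with bounds (18, 43): OK
  at node 47 with bounds (46, +inf): OK
No violation found at any node.
Result: Valid BST


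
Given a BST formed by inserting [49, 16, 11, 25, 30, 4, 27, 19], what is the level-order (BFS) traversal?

Tree insertion order: [49, 16, 11, 25, 30, 4, 27, 19]
Tree (level-order array): [49, 16, None, 11, 25, 4, None, 19, 30, None, None, None, None, 27]
BFS from the root, enqueuing left then right child of each popped node:
  queue [49] -> pop 49, enqueue [16], visited so far: [49]
  queue [16] -> pop 16, enqueue [11, 25], visited so far: [49, 16]
  queue [11, 25] -> pop 11, enqueue [4], visited so far: [49, 16, 11]
  queue [25, 4] -> pop 25, enqueue [19, 30], visited so far: [49, 16, 11, 25]
  queue [4, 19, 30] -> pop 4, enqueue [none], visited so far: [49, 16, 11, 25, 4]
  queue [19, 30] -> pop 19, enqueue [none], visited so far: [49, 16, 11, 25, 4, 19]
  queue [30] -> pop 30, enqueue [27], visited so far: [49, 16, 11, 25, 4, 19, 30]
  queue [27] -> pop 27, enqueue [none], visited so far: [49, 16, 11, 25, 4, 19, 30, 27]
Result: [49, 16, 11, 25, 4, 19, 30, 27]


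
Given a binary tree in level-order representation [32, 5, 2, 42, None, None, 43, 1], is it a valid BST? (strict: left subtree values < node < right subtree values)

Level-order array: [32, 5, 2, 42, None, None, 43, 1]
Validate using subtree bounds (lo, hi): at each node, require lo < value < hi,
then recurse left with hi=value and right with lo=value.
Preorder trace (stopping at first violation):
  at node 32 with bounds (-inf, +inf): OK
  at node 5 with bounds (-inf, 32): OK
  at node 42 with bounds (-inf, 5): VIOLATION
Node 42 violates its bound: not (-inf < 42 < 5).
Result: Not a valid BST


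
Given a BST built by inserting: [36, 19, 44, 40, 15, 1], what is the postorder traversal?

Tree insertion order: [36, 19, 44, 40, 15, 1]
Tree (level-order array): [36, 19, 44, 15, None, 40, None, 1]
Postorder traversal: [1, 15, 19, 40, 44, 36]


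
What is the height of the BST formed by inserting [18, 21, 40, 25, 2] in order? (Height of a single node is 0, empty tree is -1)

Insertion order: [18, 21, 40, 25, 2]
Tree (level-order array): [18, 2, 21, None, None, None, 40, 25]
Compute height bottom-up (empty subtree = -1):
  height(2) = 1 + max(-1, -1) = 0
  height(25) = 1 + max(-1, -1) = 0
  height(40) = 1 + max(0, -1) = 1
  height(21) = 1 + max(-1, 1) = 2
  height(18) = 1 + max(0, 2) = 3
Height = 3


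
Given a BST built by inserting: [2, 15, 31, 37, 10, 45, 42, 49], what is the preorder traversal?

Tree insertion order: [2, 15, 31, 37, 10, 45, 42, 49]
Tree (level-order array): [2, None, 15, 10, 31, None, None, None, 37, None, 45, 42, 49]
Preorder traversal: [2, 15, 10, 31, 37, 45, 42, 49]


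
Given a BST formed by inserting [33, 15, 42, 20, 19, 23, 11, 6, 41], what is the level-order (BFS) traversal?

Tree insertion order: [33, 15, 42, 20, 19, 23, 11, 6, 41]
Tree (level-order array): [33, 15, 42, 11, 20, 41, None, 6, None, 19, 23]
BFS from the root, enqueuing left then right child of each popped node:
  queue [33] -> pop 33, enqueue [15, 42], visited so far: [33]
  queue [15, 42] -> pop 15, enqueue [11, 20], visited so far: [33, 15]
  queue [42, 11, 20] -> pop 42, enqueue [41], visited so far: [33, 15, 42]
  queue [11, 20, 41] -> pop 11, enqueue [6], visited so far: [33, 15, 42, 11]
  queue [20, 41, 6] -> pop 20, enqueue [19, 23], visited so far: [33, 15, 42, 11, 20]
  queue [41, 6, 19, 23] -> pop 41, enqueue [none], visited so far: [33, 15, 42, 11, 20, 41]
  queue [6, 19, 23] -> pop 6, enqueue [none], visited so far: [33, 15, 42, 11, 20, 41, 6]
  queue [19, 23] -> pop 19, enqueue [none], visited so far: [33, 15, 42, 11, 20, 41, 6, 19]
  queue [23] -> pop 23, enqueue [none], visited so far: [33, 15, 42, 11, 20, 41, 6, 19, 23]
Result: [33, 15, 42, 11, 20, 41, 6, 19, 23]


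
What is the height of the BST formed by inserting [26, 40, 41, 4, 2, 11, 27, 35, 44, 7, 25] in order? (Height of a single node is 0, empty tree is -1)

Insertion order: [26, 40, 41, 4, 2, 11, 27, 35, 44, 7, 25]
Tree (level-order array): [26, 4, 40, 2, 11, 27, 41, None, None, 7, 25, None, 35, None, 44]
Compute height bottom-up (empty subtree = -1):
  height(2) = 1 + max(-1, -1) = 0
  height(7) = 1 + max(-1, -1) = 0
  height(25) = 1 + max(-1, -1) = 0
  height(11) = 1 + max(0, 0) = 1
  height(4) = 1 + max(0, 1) = 2
  height(35) = 1 + max(-1, -1) = 0
  height(27) = 1 + max(-1, 0) = 1
  height(44) = 1 + max(-1, -1) = 0
  height(41) = 1 + max(-1, 0) = 1
  height(40) = 1 + max(1, 1) = 2
  height(26) = 1 + max(2, 2) = 3
Height = 3


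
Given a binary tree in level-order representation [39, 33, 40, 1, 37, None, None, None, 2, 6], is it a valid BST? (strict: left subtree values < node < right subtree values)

Level-order array: [39, 33, 40, 1, 37, None, None, None, 2, 6]
Validate using subtree bounds (lo, hi): at each node, require lo < value < hi,
then recurse left with hi=value and right with lo=value.
Preorder trace (stopping at first violation):
  at node 39 with bounds (-inf, +inf): OK
  at node 33 with bounds (-inf, 39): OK
  at node 1 with bounds (-inf, 33): OK
  at node 2 with bounds (1, 33): OK
  at node 37 with bounds (33, 39): OK
  at node 6 with bounds (33, 37): VIOLATION
Node 6 violates its bound: not (33 < 6 < 37).
Result: Not a valid BST


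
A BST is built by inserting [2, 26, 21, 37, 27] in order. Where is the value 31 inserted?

Starting tree (level order): [2, None, 26, 21, 37, None, None, 27]
Insertion path: 2 -> 26 -> 37 -> 27
Result: insert 31 as right child of 27
Final tree (level order): [2, None, 26, 21, 37, None, None, 27, None, None, 31]


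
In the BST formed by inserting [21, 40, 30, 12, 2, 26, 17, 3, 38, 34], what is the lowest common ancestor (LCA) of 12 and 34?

Tree insertion order: [21, 40, 30, 12, 2, 26, 17, 3, 38, 34]
Tree (level-order array): [21, 12, 40, 2, 17, 30, None, None, 3, None, None, 26, 38, None, None, None, None, 34]
In a BST, the LCA of p=12, q=34 is the first node v on the
root-to-leaf path with p <= v <= q (go left if both < v, right if both > v).
Walk from root:
  at 21: 12 <= 21 <= 34, this is the LCA
LCA = 21


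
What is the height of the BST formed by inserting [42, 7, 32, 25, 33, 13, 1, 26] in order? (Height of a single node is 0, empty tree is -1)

Insertion order: [42, 7, 32, 25, 33, 13, 1, 26]
Tree (level-order array): [42, 7, None, 1, 32, None, None, 25, 33, 13, 26]
Compute height bottom-up (empty subtree = -1):
  height(1) = 1 + max(-1, -1) = 0
  height(13) = 1 + max(-1, -1) = 0
  height(26) = 1 + max(-1, -1) = 0
  height(25) = 1 + max(0, 0) = 1
  height(33) = 1 + max(-1, -1) = 0
  height(32) = 1 + max(1, 0) = 2
  height(7) = 1 + max(0, 2) = 3
  height(42) = 1 + max(3, -1) = 4
Height = 4


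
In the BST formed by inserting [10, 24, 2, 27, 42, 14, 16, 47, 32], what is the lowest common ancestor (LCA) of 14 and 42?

Tree insertion order: [10, 24, 2, 27, 42, 14, 16, 47, 32]
Tree (level-order array): [10, 2, 24, None, None, 14, 27, None, 16, None, 42, None, None, 32, 47]
In a BST, the LCA of p=14, q=42 is the first node v on the
root-to-leaf path with p <= v <= q (go left if both < v, right if both > v).
Walk from root:
  at 10: both 14 and 42 > 10, go right
  at 24: 14 <= 24 <= 42, this is the LCA
LCA = 24


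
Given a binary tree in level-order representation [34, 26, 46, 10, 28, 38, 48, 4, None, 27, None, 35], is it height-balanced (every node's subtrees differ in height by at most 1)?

Tree (level-order array): [34, 26, 46, 10, 28, 38, 48, 4, None, 27, None, 35]
Definition: a tree is height-balanced if, at every node, |h(left) - h(right)| <= 1 (empty subtree has height -1).
Bottom-up per-node check:
  node 4: h_left=-1, h_right=-1, diff=0 [OK], height=0
  node 10: h_left=0, h_right=-1, diff=1 [OK], height=1
  node 27: h_left=-1, h_right=-1, diff=0 [OK], height=0
  node 28: h_left=0, h_right=-1, diff=1 [OK], height=1
  node 26: h_left=1, h_right=1, diff=0 [OK], height=2
  node 35: h_left=-1, h_right=-1, diff=0 [OK], height=0
  node 38: h_left=0, h_right=-1, diff=1 [OK], height=1
  node 48: h_left=-1, h_right=-1, diff=0 [OK], height=0
  node 46: h_left=1, h_right=0, diff=1 [OK], height=2
  node 34: h_left=2, h_right=2, diff=0 [OK], height=3
All nodes satisfy the balance condition.
Result: Balanced


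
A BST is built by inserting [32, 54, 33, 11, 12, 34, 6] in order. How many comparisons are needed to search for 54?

Search path for 54: 32 -> 54
Found: True
Comparisons: 2


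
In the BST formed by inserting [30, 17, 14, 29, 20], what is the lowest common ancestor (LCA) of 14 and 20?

Tree insertion order: [30, 17, 14, 29, 20]
Tree (level-order array): [30, 17, None, 14, 29, None, None, 20]
In a BST, the LCA of p=14, q=20 is the first node v on the
root-to-leaf path with p <= v <= q (go left if both < v, right if both > v).
Walk from root:
  at 30: both 14 and 20 < 30, go left
  at 17: 14 <= 17 <= 20, this is the LCA
LCA = 17


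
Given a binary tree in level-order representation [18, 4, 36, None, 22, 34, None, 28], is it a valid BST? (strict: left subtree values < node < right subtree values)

Level-order array: [18, 4, 36, None, 22, 34, None, 28]
Validate using subtree bounds (lo, hi): at each node, require lo < value < hi,
then recurse left with hi=value and right with lo=value.
Preorder trace (stopping at first violation):
  at node 18 with bounds (-inf, +inf): OK
  at node 4 with bounds (-inf, 18): OK
  at node 22 with bounds (4, 18): VIOLATION
Node 22 violates its bound: not (4 < 22 < 18).
Result: Not a valid BST


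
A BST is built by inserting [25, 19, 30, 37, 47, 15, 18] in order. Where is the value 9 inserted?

Starting tree (level order): [25, 19, 30, 15, None, None, 37, None, 18, None, 47]
Insertion path: 25 -> 19 -> 15
Result: insert 9 as left child of 15
Final tree (level order): [25, 19, 30, 15, None, None, 37, 9, 18, None, 47]


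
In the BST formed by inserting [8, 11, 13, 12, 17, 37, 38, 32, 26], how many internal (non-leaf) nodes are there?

Tree built from: [8, 11, 13, 12, 17, 37, 38, 32, 26]
Tree (level-order array): [8, None, 11, None, 13, 12, 17, None, None, None, 37, 32, 38, 26]
Rule: An internal node has at least one child.
Per-node child counts:
  node 8: 1 child(ren)
  node 11: 1 child(ren)
  node 13: 2 child(ren)
  node 12: 0 child(ren)
  node 17: 1 child(ren)
  node 37: 2 child(ren)
  node 32: 1 child(ren)
  node 26: 0 child(ren)
  node 38: 0 child(ren)
Matching nodes: [8, 11, 13, 17, 37, 32]
Count of internal (non-leaf) nodes: 6


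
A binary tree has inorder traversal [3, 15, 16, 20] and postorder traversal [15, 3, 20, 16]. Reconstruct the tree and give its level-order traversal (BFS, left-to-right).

Inorder:   [3, 15, 16, 20]
Postorder: [15, 3, 20, 16]
Algorithm: postorder visits root last, so walk postorder right-to-left;
each value is the root of the current inorder slice — split it at that
value, recurse on the right subtree first, then the left.
Recursive splits:
  root=16; inorder splits into left=[3, 15], right=[20]
  root=20; inorder splits into left=[], right=[]
  root=3; inorder splits into left=[], right=[15]
  root=15; inorder splits into left=[], right=[]
Reconstructed level-order: [16, 3, 20, 15]


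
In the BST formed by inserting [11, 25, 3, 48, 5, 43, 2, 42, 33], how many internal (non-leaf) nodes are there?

Tree built from: [11, 25, 3, 48, 5, 43, 2, 42, 33]
Tree (level-order array): [11, 3, 25, 2, 5, None, 48, None, None, None, None, 43, None, 42, None, 33]
Rule: An internal node has at least one child.
Per-node child counts:
  node 11: 2 child(ren)
  node 3: 2 child(ren)
  node 2: 0 child(ren)
  node 5: 0 child(ren)
  node 25: 1 child(ren)
  node 48: 1 child(ren)
  node 43: 1 child(ren)
  node 42: 1 child(ren)
  node 33: 0 child(ren)
Matching nodes: [11, 3, 25, 48, 43, 42]
Count of internal (non-leaf) nodes: 6


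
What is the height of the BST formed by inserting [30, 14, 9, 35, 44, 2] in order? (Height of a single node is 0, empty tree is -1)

Insertion order: [30, 14, 9, 35, 44, 2]
Tree (level-order array): [30, 14, 35, 9, None, None, 44, 2]
Compute height bottom-up (empty subtree = -1):
  height(2) = 1 + max(-1, -1) = 0
  height(9) = 1 + max(0, -1) = 1
  height(14) = 1 + max(1, -1) = 2
  height(44) = 1 + max(-1, -1) = 0
  height(35) = 1 + max(-1, 0) = 1
  height(30) = 1 + max(2, 1) = 3
Height = 3


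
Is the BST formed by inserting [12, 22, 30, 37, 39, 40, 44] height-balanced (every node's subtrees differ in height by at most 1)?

Tree (level-order array): [12, None, 22, None, 30, None, 37, None, 39, None, 40, None, 44]
Definition: a tree is height-balanced if, at every node, |h(left) - h(right)| <= 1 (empty subtree has height -1).
Bottom-up per-node check:
  node 44: h_left=-1, h_right=-1, diff=0 [OK], height=0
  node 40: h_left=-1, h_right=0, diff=1 [OK], height=1
  node 39: h_left=-1, h_right=1, diff=2 [FAIL (|-1-1|=2 > 1)], height=2
  node 37: h_left=-1, h_right=2, diff=3 [FAIL (|-1-2|=3 > 1)], height=3
  node 30: h_left=-1, h_right=3, diff=4 [FAIL (|-1-3|=4 > 1)], height=4
  node 22: h_left=-1, h_right=4, diff=5 [FAIL (|-1-4|=5 > 1)], height=5
  node 12: h_left=-1, h_right=5, diff=6 [FAIL (|-1-5|=6 > 1)], height=6
Node 39 violates the condition: |-1 - 1| = 2 > 1.
Result: Not balanced


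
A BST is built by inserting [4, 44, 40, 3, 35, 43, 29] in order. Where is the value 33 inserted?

Starting tree (level order): [4, 3, 44, None, None, 40, None, 35, 43, 29]
Insertion path: 4 -> 44 -> 40 -> 35 -> 29
Result: insert 33 as right child of 29
Final tree (level order): [4, 3, 44, None, None, 40, None, 35, 43, 29, None, None, None, None, 33]


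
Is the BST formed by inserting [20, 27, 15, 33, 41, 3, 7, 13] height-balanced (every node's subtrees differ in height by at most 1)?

Tree (level-order array): [20, 15, 27, 3, None, None, 33, None, 7, None, 41, None, 13]
Definition: a tree is height-balanced if, at every node, |h(left) - h(right)| <= 1 (empty subtree has height -1).
Bottom-up per-node check:
  node 13: h_left=-1, h_right=-1, diff=0 [OK], height=0
  node 7: h_left=-1, h_right=0, diff=1 [OK], height=1
  node 3: h_left=-1, h_right=1, diff=2 [FAIL (|-1-1|=2 > 1)], height=2
  node 15: h_left=2, h_right=-1, diff=3 [FAIL (|2--1|=3 > 1)], height=3
  node 41: h_left=-1, h_right=-1, diff=0 [OK], height=0
  node 33: h_left=-1, h_right=0, diff=1 [OK], height=1
  node 27: h_left=-1, h_right=1, diff=2 [FAIL (|-1-1|=2 > 1)], height=2
  node 20: h_left=3, h_right=2, diff=1 [OK], height=4
Node 3 violates the condition: |-1 - 1| = 2 > 1.
Result: Not balanced


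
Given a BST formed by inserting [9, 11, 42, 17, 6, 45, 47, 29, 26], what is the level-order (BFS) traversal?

Tree insertion order: [9, 11, 42, 17, 6, 45, 47, 29, 26]
Tree (level-order array): [9, 6, 11, None, None, None, 42, 17, 45, None, 29, None, 47, 26]
BFS from the root, enqueuing left then right child of each popped node:
  queue [9] -> pop 9, enqueue [6, 11], visited so far: [9]
  queue [6, 11] -> pop 6, enqueue [none], visited so far: [9, 6]
  queue [11] -> pop 11, enqueue [42], visited so far: [9, 6, 11]
  queue [42] -> pop 42, enqueue [17, 45], visited so far: [9, 6, 11, 42]
  queue [17, 45] -> pop 17, enqueue [29], visited so far: [9, 6, 11, 42, 17]
  queue [45, 29] -> pop 45, enqueue [47], visited so far: [9, 6, 11, 42, 17, 45]
  queue [29, 47] -> pop 29, enqueue [26], visited so far: [9, 6, 11, 42, 17, 45, 29]
  queue [47, 26] -> pop 47, enqueue [none], visited so far: [9, 6, 11, 42, 17, 45, 29, 47]
  queue [26] -> pop 26, enqueue [none], visited so far: [9, 6, 11, 42, 17, 45, 29, 47, 26]
Result: [9, 6, 11, 42, 17, 45, 29, 47, 26]


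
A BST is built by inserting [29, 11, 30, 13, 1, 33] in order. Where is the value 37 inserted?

Starting tree (level order): [29, 11, 30, 1, 13, None, 33]
Insertion path: 29 -> 30 -> 33
Result: insert 37 as right child of 33
Final tree (level order): [29, 11, 30, 1, 13, None, 33, None, None, None, None, None, 37]


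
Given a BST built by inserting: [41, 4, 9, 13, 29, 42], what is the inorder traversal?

Tree insertion order: [41, 4, 9, 13, 29, 42]
Tree (level-order array): [41, 4, 42, None, 9, None, None, None, 13, None, 29]
Inorder traversal: [4, 9, 13, 29, 41, 42]


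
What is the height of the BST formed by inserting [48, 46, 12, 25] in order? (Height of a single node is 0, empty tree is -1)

Insertion order: [48, 46, 12, 25]
Tree (level-order array): [48, 46, None, 12, None, None, 25]
Compute height bottom-up (empty subtree = -1):
  height(25) = 1 + max(-1, -1) = 0
  height(12) = 1 + max(-1, 0) = 1
  height(46) = 1 + max(1, -1) = 2
  height(48) = 1 + max(2, -1) = 3
Height = 3


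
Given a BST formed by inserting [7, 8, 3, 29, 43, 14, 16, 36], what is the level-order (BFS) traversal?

Tree insertion order: [7, 8, 3, 29, 43, 14, 16, 36]
Tree (level-order array): [7, 3, 8, None, None, None, 29, 14, 43, None, 16, 36]
BFS from the root, enqueuing left then right child of each popped node:
  queue [7] -> pop 7, enqueue [3, 8], visited so far: [7]
  queue [3, 8] -> pop 3, enqueue [none], visited so far: [7, 3]
  queue [8] -> pop 8, enqueue [29], visited so far: [7, 3, 8]
  queue [29] -> pop 29, enqueue [14, 43], visited so far: [7, 3, 8, 29]
  queue [14, 43] -> pop 14, enqueue [16], visited so far: [7, 3, 8, 29, 14]
  queue [43, 16] -> pop 43, enqueue [36], visited so far: [7, 3, 8, 29, 14, 43]
  queue [16, 36] -> pop 16, enqueue [none], visited so far: [7, 3, 8, 29, 14, 43, 16]
  queue [36] -> pop 36, enqueue [none], visited so far: [7, 3, 8, 29, 14, 43, 16, 36]
Result: [7, 3, 8, 29, 14, 43, 16, 36]


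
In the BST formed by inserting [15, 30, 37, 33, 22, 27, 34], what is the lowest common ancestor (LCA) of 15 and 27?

Tree insertion order: [15, 30, 37, 33, 22, 27, 34]
Tree (level-order array): [15, None, 30, 22, 37, None, 27, 33, None, None, None, None, 34]
In a BST, the LCA of p=15, q=27 is the first node v on the
root-to-leaf path with p <= v <= q (go left if both < v, right if both > v).
Walk from root:
  at 15: 15 <= 15 <= 27, this is the LCA
LCA = 15


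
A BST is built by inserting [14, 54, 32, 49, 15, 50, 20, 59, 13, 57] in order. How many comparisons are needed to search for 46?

Search path for 46: 14 -> 54 -> 32 -> 49
Found: False
Comparisons: 4


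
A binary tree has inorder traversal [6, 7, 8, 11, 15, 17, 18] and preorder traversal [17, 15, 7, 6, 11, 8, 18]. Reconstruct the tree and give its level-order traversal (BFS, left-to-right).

Inorder:  [6, 7, 8, 11, 15, 17, 18]
Preorder: [17, 15, 7, 6, 11, 8, 18]
Algorithm: preorder visits root first, so consume preorder in order;
for each root, split the current inorder slice at that value into
left-subtree inorder and right-subtree inorder, then recurse.
Recursive splits:
  root=17; inorder splits into left=[6, 7, 8, 11, 15], right=[18]
  root=15; inorder splits into left=[6, 7, 8, 11], right=[]
  root=7; inorder splits into left=[6], right=[8, 11]
  root=6; inorder splits into left=[], right=[]
  root=11; inorder splits into left=[8], right=[]
  root=8; inorder splits into left=[], right=[]
  root=18; inorder splits into left=[], right=[]
Reconstructed level-order: [17, 15, 18, 7, 6, 11, 8]


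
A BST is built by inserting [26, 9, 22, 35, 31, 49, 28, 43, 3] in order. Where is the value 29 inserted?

Starting tree (level order): [26, 9, 35, 3, 22, 31, 49, None, None, None, None, 28, None, 43]
Insertion path: 26 -> 35 -> 31 -> 28
Result: insert 29 as right child of 28
Final tree (level order): [26, 9, 35, 3, 22, 31, 49, None, None, None, None, 28, None, 43, None, None, 29]


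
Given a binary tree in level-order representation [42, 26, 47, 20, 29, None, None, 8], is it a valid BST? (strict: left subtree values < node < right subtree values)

Level-order array: [42, 26, 47, 20, 29, None, None, 8]
Validate using subtree bounds (lo, hi): at each node, require lo < value < hi,
then recurse left with hi=value and right with lo=value.
Preorder trace (stopping at first violation):
  at node 42 with bounds (-inf, +inf): OK
  at node 26 with bounds (-inf, 42): OK
  at node 20 with bounds (-inf, 26): OK
  at node 8 with bounds (-inf, 20): OK
  at node 29 with bounds (26, 42): OK
  at node 47 with bounds (42, +inf): OK
No violation found at any node.
Result: Valid BST


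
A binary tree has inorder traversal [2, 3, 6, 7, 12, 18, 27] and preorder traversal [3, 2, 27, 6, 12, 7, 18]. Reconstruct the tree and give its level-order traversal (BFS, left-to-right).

Inorder:  [2, 3, 6, 7, 12, 18, 27]
Preorder: [3, 2, 27, 6, 12, 7, 18]
Algorithm: preorder visits root first, so consume preorder in order;
for each root, split the current inorder slice at that value into
left-subtree inorder and right-subtree inorder, then recurse.
Recursive splits:
  root=3; inorder splits into left=[2], right=[6, 7, 12, 18, 27]
  root=2; inorder splits into left=[], right=[]
  root=27; inorder splits into left=[6, 7, 12, 18], right=[]
  root=6; inorder splits into left=[], right=[7, 12, 18]
  root=12; inorder splits into left=[7], right=[18]
  root=7; inorder splits into left=[], right=[]
  root=18; inorder splits into left=[], right=[]
Reconstructed level-order: [3, 2, 27, 6, 12, 7, 18]


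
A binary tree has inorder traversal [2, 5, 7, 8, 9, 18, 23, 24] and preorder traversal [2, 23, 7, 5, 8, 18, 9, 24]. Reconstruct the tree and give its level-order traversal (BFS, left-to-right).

Inorder:  [2, 5, 7, 8, 9, 18, 23, 24]
Preorder: [2, 23, 7, 5, 8, 18, 9, 24]
Algorithm: preorder visits root first, so consume preorder in order;
for each root, split the current inorder slice at that value into
left-subtree inorder and right-subtree inorder, then recurse.
Recursive splits:
  root=2; inorder splits into left=[], right=[5, 7, 8, 9, 18, 23, 24]
  root=23; inorder splits into left=[5, 7, 8, 9, 18], right=[24]
  root=7; inorder splits into left=[5], right=[8, 9, 18]
  root=5; inorder splits into left=[], right=[]
  root=8; inorder splits into left=[], right=[9, 18]
  root=18; inorder splits into left=[9], right=[]
  root=9; inorder splits into left=[], right=[]
  root=24; inorder splits into left=[], right=[]
Reconstructed level-order: [2, 23, 7, 24, 5, 8, 18, 9]


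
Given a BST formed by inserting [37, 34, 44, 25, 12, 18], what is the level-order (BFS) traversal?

Tree insertion order: [37, 34, 44, 25, 12, 18]
Tree (level-order array): [37, 34, 44, 25, None, None, None, 12, None, None, 18]
BFS from the root, enqueuing left then right child of each popped node:
  queue [37] -> pop 37, enqueue [34, 44], visited so far: [37]
  queue [34, 44] -> pop 34, enqueue [25], visited so far: [37, 34]
  queue [44, 25] -> pop 44, enqueue [none], visited so far: [37, 34, 44]
  queue [25] -> pop 25, enqueue [12], visited so far: [37, 34, 44, 25]
  queue [12] -> pop 12, enqueue [18], visited so far: [37, 34, 44, 25, 12]
  queue [18] -> pop 18, enqueue [none], visited so far: [37, 34, 44, 25, 12, 18]
Result: [37, 34, 44, 25, 12, 18]


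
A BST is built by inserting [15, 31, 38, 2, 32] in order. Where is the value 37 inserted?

Starting tree (level order): [15, 2, 31, None, None, None, 38, 32]
Insertion path: 15 -> 31 -> 38 -> 32
Result: insert 37 as right child of 32
Final tree (level order): [15, 2, 31, None, None, None, 38, 32, None, None, 37]


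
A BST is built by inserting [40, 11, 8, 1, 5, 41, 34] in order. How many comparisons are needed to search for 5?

Search path for 5: 40 -> 11 -> 8 -> 1 -> 5
Found: True
Comparisons: 5


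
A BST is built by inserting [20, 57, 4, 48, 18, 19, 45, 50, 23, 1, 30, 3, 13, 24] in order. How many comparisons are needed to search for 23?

Search path for 23: 20 -> 57 -> 48 -> 45 -> 23
Found: True
Comparisons: 5


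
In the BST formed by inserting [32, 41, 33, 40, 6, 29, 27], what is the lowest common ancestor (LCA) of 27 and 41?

Tree insertion order: [32, 41, 33, 40, 6, 29, 27]
Tree (level-order array): [32, 6, 41, None, 29, 33, None, 27, None, None, 40]
In a BST, the LCA of p=27, q=41 is the first node v on the
root-to-leaf path with p <= v <= q (go left if both < v, right if both > v).
Walk from root:
  at 32: 27 <= 32 <= 41, this is the LCA
LCA = 32


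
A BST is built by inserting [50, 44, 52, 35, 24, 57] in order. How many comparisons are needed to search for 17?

Search path for 17: 50 -> 44 -> 35 -> 24
Found: False
Comparisons: 4


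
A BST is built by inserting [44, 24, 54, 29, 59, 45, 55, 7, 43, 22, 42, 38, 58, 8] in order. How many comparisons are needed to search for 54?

Search path for 54: 44 -> 54
Found: True
Comparisons: 2


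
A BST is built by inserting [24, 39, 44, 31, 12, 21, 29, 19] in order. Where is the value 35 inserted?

Starting tree (level order): [24, 12, 39, None, 21, 31, 44, 19, None, 29]
Insertion path: 24 -> 39 -> 31
Result: insert 35 as right child of 31
Final tree (level order): [24, 12, 39, None, 21, 31, 44, 19, None, 29, 35]


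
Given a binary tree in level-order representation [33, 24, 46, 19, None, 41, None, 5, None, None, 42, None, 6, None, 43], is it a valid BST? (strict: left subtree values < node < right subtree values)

Level-order array: [33, 24, 46, 19, None, 41, None, 5, None, None, 42, None, 6, None, 43]
Validate using subtree bounds (lo, hi): at each node, require lo < value < hi,
then recurse left with hi=value and right with lo=value.
Preorder trace (stopping at first violation):
  at node 33 with bounds (-inf, +inf): OK
  at node 24 with bounds (-inf, 33): OK
  at node 19 with bounds (-inf, 24): OK
  at node 5 with bounds (-inf, 19): OK
  at node 6 with bounds (5, 19): OK
  at node 46 with bounds (33, +inf): OK
  at node 41 with bounds (33, 46): OK
  at node 42 with bounds (41, 46): OK
  at node 43 with bounds (42, 46): OK
No violation found at any node.
Result: Valid BST


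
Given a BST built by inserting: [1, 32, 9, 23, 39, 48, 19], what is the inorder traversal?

Tree insertion order: [1, 32, 9, 23, 39, 48, 19]
Tree (level-order array): [1, None, 32, 9, 39, None, 23, None, 48, 19]
Inorder traversal: [1, 9, 19, 23, 32, 39, 48]


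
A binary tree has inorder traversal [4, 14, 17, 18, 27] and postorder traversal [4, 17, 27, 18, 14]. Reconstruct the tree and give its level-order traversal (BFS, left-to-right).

Inorder:   [4, 14, 17, 18, 27]
Postorder: [4, 17, 27, 18, 14]
Algorithm: postorder visits root last, so walk postorder right-to-left;
each value is the root of the current inorder slice — split it at that
value, recurse on the right subtree first, then the left.
Recursive splits:
  root=14; inorder splits into left=[4], right=[17, 18, 27]
  root=18; inorder splits into left=[17], right=[27]
  root=27; inorder splits into left=[], right=[]
  root=17; inorder splits into left=[], right=[]
  root=4; inorder splits into left=[], right=[]
Reconstructed level-order: [14, 4, 18, 17, 27]


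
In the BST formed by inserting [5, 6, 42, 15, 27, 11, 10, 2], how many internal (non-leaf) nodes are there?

Tree built from: [5, 6, 42, 15, 27, 11, 10, 2]
Tree (level-order array): [5, 2, 6, None, None, None, 42, 15, None, 11, 27, 10]
Rule: An internal node has at least one child.
Per-node child counts:
  node 5: 2 child(ren)
  node 2: 0 child(ren)
  node 6: 1 child(ren)
  node 42: 1 child(ren)
  node 15: 2 child(ren)
  node 11: 1 child(ren)
  node 10: 0 child(ren)
  node 27: 0 child(ren)
Matching nodes: [5, 6, 42, 15, 11]
Count of internal (non-leaf) nodes: 5


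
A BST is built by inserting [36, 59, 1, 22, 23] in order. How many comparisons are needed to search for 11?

Search path for 11: 36 -> 1 -> 22
Found: False
Comparisons: 3


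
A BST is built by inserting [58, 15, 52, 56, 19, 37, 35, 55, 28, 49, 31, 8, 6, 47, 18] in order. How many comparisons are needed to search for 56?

Search path for 56: 58 -> 15 -> 52 -> 56
Found: True
Comparisons: 4


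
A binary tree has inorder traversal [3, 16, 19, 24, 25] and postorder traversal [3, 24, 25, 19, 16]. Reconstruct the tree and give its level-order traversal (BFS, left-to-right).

Inorder:   [3, 16, 19, 24, 25]
Postorder: [3, 24, 25, 19, 16]
Algorithm: postorder visits root last, so walk postorder right-to-left;
each value is the root of the current inorder slice — split it at that
value, recurse on the right subtree first, then the left.
Recursive splits:
  root=16; inorder splits into left=[3], right=[19, 24, 25]
  root=19; inorder splits into left=[], right=[24, 25]
  root=25; inorder splits into left=[24], right=[]
  root=24; inorder splits into left=[], right=[]
  root=3; inorder splits into left=[], right=[]
Reconstructed level-order: [16, 3, 19, 25, 24]


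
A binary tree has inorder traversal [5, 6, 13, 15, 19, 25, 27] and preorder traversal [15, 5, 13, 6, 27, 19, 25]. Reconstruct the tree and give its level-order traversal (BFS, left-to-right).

Inorder:  [5, 6, 13, 15, 19, 25, 27]
Preorder: [15, 5, 13, 6, 27, 19, 25]
Algorithm: preorder visits root first, so consume preorder in order;
for each root, split the current inorder slice at that value into
left-subtree inorder and right-subtree inorder, then recurse.
Recursive splits:
  root=15; inorder splits into left=[5, 6, 13], right=[19, 25, 27]
  root=5; inorder splits into left=[], right=[6, 13]
  root=13; inorder splits into left=[6], right=[]
  root=6; inorder splits into left=[], right=[]
  root=27; inorder splits into left=[19, 25], right=[]
  root=19; inorder splits into left=[], right=[25]
  root=25; inorder splits into left=[], right=[]
Reconstructed level-order: [15, 5, 27, 13, 19, 6, 25]


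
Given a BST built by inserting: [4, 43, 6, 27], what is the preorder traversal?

Tree insertion order: [4, 43, 6, 27]
Tree (level-order array): [4, None, 43, 6, None, None, 27]
Preorder traversal: [4, 43, 6, 27]


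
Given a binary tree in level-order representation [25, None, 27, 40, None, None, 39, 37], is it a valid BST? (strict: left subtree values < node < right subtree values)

Level-order array: [25, None, 27, 40, None, None, 39, 37]
Validate using subtree bounds (lo, hi): at each node, require lo < value < hi,
then recurse left with hi=value and right with lo=value.
Preorder trace (stopping at first violation):
  at node 25 with bounds (-inf, +inf): OK
  at node 27 with bounds (25, +inf): OK
  at node 40 with bounds (25, 27): VIOLATION
Node 40 violates its bound: not (25 < 40 < 27).
Result: Not a valid BST


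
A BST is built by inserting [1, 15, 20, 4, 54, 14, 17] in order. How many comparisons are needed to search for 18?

Search path for 18: 1 -> 15 -> 20 -> 17
Found: False
Comparisons: 4


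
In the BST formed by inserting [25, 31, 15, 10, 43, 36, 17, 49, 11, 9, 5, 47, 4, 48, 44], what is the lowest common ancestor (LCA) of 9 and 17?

Tree insertion order: [25, 31, 15, 10, 43, 36, 17, 49, 11, 9, 5, 47, 4, 48, 44]
Tree (level-order array): [25, 15, 31, 10, 17, None, 43, 9, 11, None, None, 36, 49, 5, None, None, None, None, None, 47, None, 4, None, 44, 48]
In a BST, the LCA of p=9, q=17 is the first node v on the
root-to-leaf path with p <= v <= q (go left if both < v, right if both > v).
Walk from root:
  at 25: both 9 and 17 < 25, go left
  at 15: 9 <= 15 <= 17, this is the LCA
LCA = 15


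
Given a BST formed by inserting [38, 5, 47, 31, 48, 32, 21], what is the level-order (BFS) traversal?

Tree insertion order: [38, 5, 47, 31, 48, 32, 21]
Tree (level-order array): [38, 5, 47, None, 31, None, 48, 21, 32]
BFS from the root, enqueuing left then right child of each popped node:
  queue [38] -> pop 38, enqueue [5, 47], visited so far: [38]
  queue [5, 47] -> pop 5, enqueue [31], visited so far: [38, 5]
  queue [47, 31] -> pop 47, enqueue [48], visited so far: [38, 5, 47]
  queue [31, 48] -> pop 31, enqueue [21, 32], visited so far: [38, 5, 47, 31]
  queue [48, 21, 32] -> pop 48, enqueue [none], visited so far: [38, 5, 47, 31, 48]
  queue [21, 32] -> pop 21, enqueue [none], visited so far: [38, 5, 47, 31, 48, 21]
  queue [32] -> pop 32, enqueue [none], visited so far: [38, 5, 47, 31, 48, 21, 32]
Result: [38, 5, 47, 31, 48, 21, 32]


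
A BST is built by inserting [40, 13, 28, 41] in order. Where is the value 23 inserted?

Starting tree (level order): [40, 13, 41, None, 28]
Insertion path: 40 -> 13 -> 28
Result: insert 23 as left child of 28
Final tree (level order): [40, 13, 41, None, 28, None, None, 23]


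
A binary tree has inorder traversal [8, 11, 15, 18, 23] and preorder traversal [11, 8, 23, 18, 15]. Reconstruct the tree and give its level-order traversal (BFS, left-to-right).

Inorder:  [8, 11, 15, 18, 23]
Preorder: [11, 8, 23, 18, 15]
Algorithm: preorder visits root first, so consume preorder in order;
for each root, split the current inorder slice at that value into
left-subtree inorder and right-subtree inorder, then recurse.
Recursive splits:
  root=11; inorder splits into left=[8], right=[15, 18, 23]
  root=8; inorder splits into left=[], right=[]
  root=23; inorder splits into left=[15, 18], right=[]
  root=18; inorder splits into left=[15], right=[]
  root=15; inorder splits into left=[], right=[]
Reconstructed level-order: [11, 8, 23, 18, 15]


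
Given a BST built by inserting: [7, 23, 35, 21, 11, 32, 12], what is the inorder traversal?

Tree insertion order: [7, 23, 35, 21, 11, 32, 12]
Tree (level-order array): [7, None, 23, 21, 35, 11, None, 32, None, None, 12]
Inorder traversal: [7, 11, 12, 21, 23, 32, 35]


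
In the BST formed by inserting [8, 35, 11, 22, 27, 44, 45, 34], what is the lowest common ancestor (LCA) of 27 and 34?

Tree insertion order: [8, 35, 11, 22, 27, 44, 45, 34]
Tree (level-order array): [8, None, 35, 11, 44, None, 22, None, 45, None, 27, None, None, None, 34]
In a BST, the LCA of p=27, q=34 is the first node v on the
root-to-leaf path with p <= v <= q (go left if both < v, right if both > v).
Walk from root:
  at 8: both 27 and 34 > 8, go right
  at 35: both 27 and 34 < 35, go left
  at 11: both 27 and 34 > 11, go right
  at 22: both 27 and 34 > 22, go right
  at 27: 27 <= 27 <= 34, this is the LCA
LCA = 27


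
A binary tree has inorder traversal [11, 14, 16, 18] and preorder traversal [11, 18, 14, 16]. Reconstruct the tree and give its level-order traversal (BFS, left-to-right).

Inorder:  [11, 14, 16, 18]
Preorder: [11, 18, 14, 16]
Algorithm: preorder visits root first, so consume preorder in order;
for each root, split the current inorder slice at that value into
left-subtree inorder and right-subtree inorder, then recurse.
Recursive splits:
  root=11; inorder splits into left=[], right=[14, 16, 18]
  root=18; inorder splits into left=[14, 16], right=[]
  root=14; inorder splits into left=[], right=[16]
  root=16; inorder splits into left=[], right=[]
Reconstructed level-order: [11, 18, 14, 16]


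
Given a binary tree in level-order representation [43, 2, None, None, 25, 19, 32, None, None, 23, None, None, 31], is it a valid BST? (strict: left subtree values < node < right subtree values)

Level-order array: [43, 2, None, None, 25, 19, 32, None, None, 23, None, None, 31]
Validate using subtree bounds (lo, hi): at each node, require lo < value < hi,
then recurse left with hi=value and right with lo=value.
Preorder trace (stopping at first violation):
  at node 43 with bounds (-inf, +inf): OK
  at node 2 with bounds (-inf, 43): OK
  at node 25 with bounds (2, 43): OK
  at node 19 with bounds (2, 25): OK
  at node 32 with bounds (25, 43): OK
  at node 23 with bounds (25, 32): VIOLATION
Node 23 violates its bound: not (25 < 23 < 32).
Result: Not a valid BST


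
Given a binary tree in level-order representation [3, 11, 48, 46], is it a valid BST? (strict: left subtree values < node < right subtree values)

Level-order array: [3, 11, 48, 46]
Validate using subtree bounds (lo, hi): at each node, require lo < value < hi,
then recurse left with hi=value and right with lo=value.
Preorder trace (stopping at first violation):
  at node 3 with bounds (-inf, +inf): OK
  at node 11 with bounds (-inf, 3): VIOLATION
Node 11 violates its bound: not (-inf < 11 < 3).
Result: Not a valid BST


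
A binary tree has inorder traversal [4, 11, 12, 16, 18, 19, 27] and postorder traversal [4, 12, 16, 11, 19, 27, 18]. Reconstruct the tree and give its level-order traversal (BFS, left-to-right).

Inorder:   [4, 11, 12, 16, 18, 19, 27]
Postorder: [4, 12, 16, 11, 19, 27, 18]
Algorithm: postorder visits root last, so walk postorder right-to-left;
each value is the root of the current inorder slice — split it at that
value, recurse on the right subtree first, then the left.
Recursive splits:
  root=18; inorder splits into left=[4, 11, 12, 16], right=[19, 27]
  root=27; inorder splits into left=[19], right=[]
  root=19; inorder splits into left=[], right=[]
  root=11; inorder splits into left=[4], right=[12, 16]
  root=16; inorder splits into left=[12], right=[]
  root=12; inorder splits into left=[], right=[]
  root=4; inorder splits into left=[], right=[]
Reconstructed level-order: [18, 11, 27, 4, 16, 19, 12]


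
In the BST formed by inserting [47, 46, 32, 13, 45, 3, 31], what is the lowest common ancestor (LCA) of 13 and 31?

Tree insertion order: [47, 46, 32, 13, 45, 3, 31]
Tree (level-order array): [47, 46, None, 32, None, 13, 45, 3, 31]
In a BST, the LCA of p=13, q=31 is the first node v on the
root-to-leaf path with p <= v <= q (go left if both < v, right if both > v).
Walk from root:
  at 47: both 13 and 31 < 47, go left
  at 46: both 13 and 31 < 46, go left
  at 32: both 13 and 31 < 32, go left
  at 13: 13 <= 13 <= 31, this is the LCA
LCA = 13


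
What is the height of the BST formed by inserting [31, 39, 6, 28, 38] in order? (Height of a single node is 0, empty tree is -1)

Insertion order: [31, 39, 6, 28, 38]
Tree (level-order array): [31, 6, 39, None, 28, 38]
Compute height bottom-up (empty subtree = -1):
  height(28) = 1 + max(-1, -1) = 0
  height(6) = 1 + max(-1, 0) = 1
  height(38) = 1 + max(-1, -1) = 0
  height(39) = 1 + max(0, -1) = 1
  height(31) = 1 + max(1, 1) = 2
Height = 2


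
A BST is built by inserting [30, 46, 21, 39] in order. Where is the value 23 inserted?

Starting tree (level order): [30, 21, 46, None, None, 39]
Insertion path: 30 -> 21
Result: insert 23 as right child of 21
Final tree (level order): [30, 21, 46, None, 23, 39]


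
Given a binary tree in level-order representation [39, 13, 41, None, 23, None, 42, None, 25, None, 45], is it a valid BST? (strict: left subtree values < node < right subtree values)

Level-order array: [39, 13, 41, None, 23, None, 42, None, 25, None, 45]
Validate using subtree bounds (lo, hi): at each node, require lo < value < hi,
then recurse left with hi=value and right with lo=value.
Preorder trace (stopping at first violation):
  at node 39 with bounds (-inf, +inf): OK
  at node 13 with bounds (-inf, 39): OK
  at node 23 with bounds (13, 39): OK
  at node 25 with bounds (23, 39): OK
  at node 41 with bounds (39, +inf): OK
  at node 42 with bounds (41, +inf): OK
  at node 45 with bounds (42, +inf): OK
No violation found at any node.
Result: Valid BST
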